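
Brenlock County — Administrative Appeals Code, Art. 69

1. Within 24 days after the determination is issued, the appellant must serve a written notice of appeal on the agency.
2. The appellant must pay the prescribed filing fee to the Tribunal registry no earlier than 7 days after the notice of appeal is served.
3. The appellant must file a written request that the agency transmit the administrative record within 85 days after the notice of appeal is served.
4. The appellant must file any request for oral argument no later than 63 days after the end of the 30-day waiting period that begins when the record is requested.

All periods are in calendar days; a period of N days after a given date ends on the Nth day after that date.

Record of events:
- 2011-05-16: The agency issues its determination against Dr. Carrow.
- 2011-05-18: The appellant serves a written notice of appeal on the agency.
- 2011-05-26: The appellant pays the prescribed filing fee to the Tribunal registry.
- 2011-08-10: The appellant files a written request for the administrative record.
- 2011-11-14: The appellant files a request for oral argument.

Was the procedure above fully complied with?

Step 1: 24 days after 2011-05-16 (when the determination is issued) is 2011-06-09; completed 2011-05-18, before the deadline.
Step 2: the earliest permitted date is 7 days after 2011-05-18 (when the notice of appeal is served), i.e. 2011-05-25; 2011-05-26 is on or after that date.
Step 3: 85 days after 2011-05-18 (when the notice of appeal is served) is 2011-08-11; done 2011-08-10 — timely.
Step 4: 63 days after 2011-09-09 (end of the 30-day waiting period, which began when the record is requested on 2011-08-10) is 2011-11-11; done 2011-11-14 — 3 days late.
The analysis stops there.

No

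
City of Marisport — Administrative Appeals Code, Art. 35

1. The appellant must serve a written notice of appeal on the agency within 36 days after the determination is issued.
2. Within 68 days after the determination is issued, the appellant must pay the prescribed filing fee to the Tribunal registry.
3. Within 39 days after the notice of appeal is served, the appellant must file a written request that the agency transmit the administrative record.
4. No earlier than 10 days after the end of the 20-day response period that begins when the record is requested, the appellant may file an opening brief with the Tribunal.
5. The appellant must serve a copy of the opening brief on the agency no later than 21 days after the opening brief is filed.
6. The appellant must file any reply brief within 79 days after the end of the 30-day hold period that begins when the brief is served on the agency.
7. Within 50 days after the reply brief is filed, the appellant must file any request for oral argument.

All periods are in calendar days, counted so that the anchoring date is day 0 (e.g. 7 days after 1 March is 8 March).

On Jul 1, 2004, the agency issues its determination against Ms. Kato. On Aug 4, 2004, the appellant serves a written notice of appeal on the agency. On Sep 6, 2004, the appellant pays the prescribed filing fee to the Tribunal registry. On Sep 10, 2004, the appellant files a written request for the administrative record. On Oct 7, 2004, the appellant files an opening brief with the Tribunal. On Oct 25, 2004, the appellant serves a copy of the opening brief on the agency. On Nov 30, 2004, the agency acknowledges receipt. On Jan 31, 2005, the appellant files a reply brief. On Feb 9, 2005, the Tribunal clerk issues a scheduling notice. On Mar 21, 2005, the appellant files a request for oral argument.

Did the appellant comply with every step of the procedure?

(1) due by Jul 1, 2004 + 36 days = Aug 6, 2004; Aug 4, 2004 is within that limit.
(2) due by Jul 1, 2004 + 68 days = Sep 7, 2004; done Sep 6, 2004 — timely.
(3) due by Aug 4, 2004 + 39 days = Sep 12, 2004; done Sep 10, 2004 — timely.
(4) permitted from Sep 30, 2004 + 10 days = Oct 10, 2004 onward; done Oct 7, 2004 — 3 days too early.

No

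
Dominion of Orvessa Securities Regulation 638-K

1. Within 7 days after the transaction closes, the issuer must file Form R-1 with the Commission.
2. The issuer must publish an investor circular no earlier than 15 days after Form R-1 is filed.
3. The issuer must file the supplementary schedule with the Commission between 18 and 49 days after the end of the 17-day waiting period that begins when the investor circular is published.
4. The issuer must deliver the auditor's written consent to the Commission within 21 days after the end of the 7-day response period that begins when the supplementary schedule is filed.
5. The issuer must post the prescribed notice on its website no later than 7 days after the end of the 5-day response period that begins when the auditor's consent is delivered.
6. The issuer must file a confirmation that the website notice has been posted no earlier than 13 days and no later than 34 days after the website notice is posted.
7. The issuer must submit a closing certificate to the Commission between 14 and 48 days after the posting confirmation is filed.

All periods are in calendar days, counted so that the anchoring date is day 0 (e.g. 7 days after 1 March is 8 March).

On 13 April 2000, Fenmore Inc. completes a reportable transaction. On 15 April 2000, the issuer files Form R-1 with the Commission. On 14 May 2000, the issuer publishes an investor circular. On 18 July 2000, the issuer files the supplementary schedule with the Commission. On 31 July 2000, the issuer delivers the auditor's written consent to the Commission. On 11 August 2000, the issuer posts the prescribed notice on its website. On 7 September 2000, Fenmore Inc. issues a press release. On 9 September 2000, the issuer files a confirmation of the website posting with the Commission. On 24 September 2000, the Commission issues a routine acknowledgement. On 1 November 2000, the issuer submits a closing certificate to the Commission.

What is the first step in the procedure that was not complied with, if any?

Step 1: 7 days after 13 April 2000 (when the transaction closes) is 20 April 2000; completed 15 April 2000, before the deadline.
Step 2: the earliest permitted date is 15 days after 15 April 2000 (when Form R-1 is filed), i.e. 30 April 2000; done 14 May 2000, after the minimum wait.
Step 3: the window is 18–49 days after 31 May 2000 (end of the 17-day waiting period, which began when the investor circular is published on 14 May 2000), so 18 June 2000 through 19 July 2000; done 18 July 2000 — within the window.
Step 4: 21 days after 25 July 2000 (end of the 7-day response period, which began when the supplementary schedule is filed on 18 July 2000) is 15 August 2000; 31 July 2000 is within that limit.
Step 5: 7 days after 5 August 2000 (end of the 5-day response period, which began when the auditor's consent is delivered on 31 July 2000) is 12 August 2000; completed 11 August 2000, before the deadline.
Step 6: the window is 13–34 days after 11 August 2000 (when the website notice is posted), so 24 August 2000 through 14 September 2000; done 9 September 2000 — within the window.
Step 7: the window is 14–48 days after 9 September 2000 (when the posting confirmation is filed), so 23 September 2000 through 27 October 2000; 1 November 2000 is 5 days past the end of the window.

Step 7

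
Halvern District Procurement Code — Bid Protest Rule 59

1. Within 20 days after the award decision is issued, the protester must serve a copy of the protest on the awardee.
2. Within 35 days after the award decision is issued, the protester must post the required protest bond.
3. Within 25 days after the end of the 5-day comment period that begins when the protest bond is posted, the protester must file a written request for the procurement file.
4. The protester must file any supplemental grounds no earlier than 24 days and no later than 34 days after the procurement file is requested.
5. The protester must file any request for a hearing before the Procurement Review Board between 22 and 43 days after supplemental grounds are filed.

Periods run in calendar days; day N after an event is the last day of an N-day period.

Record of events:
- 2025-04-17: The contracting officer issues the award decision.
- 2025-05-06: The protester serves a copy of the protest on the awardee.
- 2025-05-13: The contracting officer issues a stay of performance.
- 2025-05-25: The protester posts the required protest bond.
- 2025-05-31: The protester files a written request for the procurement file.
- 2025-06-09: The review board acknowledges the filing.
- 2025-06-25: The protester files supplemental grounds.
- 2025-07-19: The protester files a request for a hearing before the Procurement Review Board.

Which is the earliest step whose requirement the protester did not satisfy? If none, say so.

Step 1 — counting 20 days from 2025-04-17 (when the award decision is issued) gives a deadline of 2025-05-07; done 2025-05-06 — timely.
Step 2 — counting 35 days from 2025-04-17 (when the award decision is issued) gives a deadline of 2025-05-22; 2025-05-25 misses that deadline by 3 days.

Step 2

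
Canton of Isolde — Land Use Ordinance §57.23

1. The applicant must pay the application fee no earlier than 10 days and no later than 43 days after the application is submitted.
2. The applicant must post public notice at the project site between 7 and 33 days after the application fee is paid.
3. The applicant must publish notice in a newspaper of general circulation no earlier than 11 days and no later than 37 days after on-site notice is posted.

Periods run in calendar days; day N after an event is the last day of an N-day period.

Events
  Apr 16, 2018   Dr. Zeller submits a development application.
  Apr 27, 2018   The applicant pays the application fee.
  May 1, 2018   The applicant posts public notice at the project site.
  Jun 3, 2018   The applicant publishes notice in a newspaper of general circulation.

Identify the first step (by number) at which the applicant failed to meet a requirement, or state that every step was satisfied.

Step 1 — 10 and 43 days from Apr 16, 2018 (when the application is submitted) are Apr 26, 2018 and May 29, 2018 respectively; Apr 27, 2018 falls inside that range.
Step 2 — 7 and 33 days from Apr 27, 2018 (when the application fee is paid) are May 4, 2018 and May 30, 2018 respectively; done May 1, 2018 — 3 days before the window opened.
No need to go further; step 2 was not satisfied.

Step 2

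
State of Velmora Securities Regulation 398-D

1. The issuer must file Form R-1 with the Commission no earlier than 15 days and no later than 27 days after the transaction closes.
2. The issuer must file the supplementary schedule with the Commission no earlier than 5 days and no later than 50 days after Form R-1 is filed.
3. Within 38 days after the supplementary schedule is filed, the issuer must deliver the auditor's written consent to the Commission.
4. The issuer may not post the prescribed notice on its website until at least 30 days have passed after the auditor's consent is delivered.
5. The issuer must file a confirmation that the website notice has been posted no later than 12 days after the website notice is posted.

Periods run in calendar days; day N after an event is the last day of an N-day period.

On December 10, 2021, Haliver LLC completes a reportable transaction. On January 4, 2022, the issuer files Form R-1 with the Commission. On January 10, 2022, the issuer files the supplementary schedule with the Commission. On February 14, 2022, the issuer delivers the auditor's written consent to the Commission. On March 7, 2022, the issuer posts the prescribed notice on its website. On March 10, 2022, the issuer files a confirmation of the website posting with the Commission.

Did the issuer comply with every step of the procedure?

Step 1 — 15 and 27 days from December 10, 2021 (when the transaction closes) are December 25, 2021 and January 6, 2022 respectively; done January 4, 2022, which is between those dates.
Step 2 — 5 and 50 days from January 4, 2022 (when Form R-1 is filed) are January 9, 2022 and February 23, 2022 respectively; done January 10, 2022, which is between those dates.
Step 3 — counting 38 days from January 10, 2022 (when the supplementary schedule is filed) gives a deadline of February 17, 2022; completed February 14, 2022, before the deadline.
Step 4 — must wait 30 days from February 14, 2022 (when the auditor's consent is delivered), so not before March 16, 2022; acted on March 7, 2022, 9 days prematurely.
The analysis stops there.

No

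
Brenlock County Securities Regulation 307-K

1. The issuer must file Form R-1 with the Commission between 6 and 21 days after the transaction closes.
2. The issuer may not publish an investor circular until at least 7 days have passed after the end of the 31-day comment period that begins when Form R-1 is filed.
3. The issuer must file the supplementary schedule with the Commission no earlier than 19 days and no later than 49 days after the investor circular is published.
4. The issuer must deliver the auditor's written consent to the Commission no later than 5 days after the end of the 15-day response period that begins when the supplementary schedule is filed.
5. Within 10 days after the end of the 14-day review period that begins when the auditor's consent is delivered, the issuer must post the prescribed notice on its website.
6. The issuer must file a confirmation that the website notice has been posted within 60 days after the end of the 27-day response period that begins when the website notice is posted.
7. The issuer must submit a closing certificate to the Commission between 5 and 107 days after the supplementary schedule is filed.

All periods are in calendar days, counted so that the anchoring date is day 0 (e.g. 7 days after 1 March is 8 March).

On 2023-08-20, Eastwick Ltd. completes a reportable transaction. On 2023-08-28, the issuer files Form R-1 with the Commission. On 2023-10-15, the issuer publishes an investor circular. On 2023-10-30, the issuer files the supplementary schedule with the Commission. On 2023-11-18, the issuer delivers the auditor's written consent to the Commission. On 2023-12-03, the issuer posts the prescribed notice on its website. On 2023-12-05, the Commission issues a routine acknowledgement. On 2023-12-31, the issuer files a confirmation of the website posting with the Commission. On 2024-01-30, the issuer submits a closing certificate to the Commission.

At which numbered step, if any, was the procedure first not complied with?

Step 1 — 6 and 21 days from 2023-08-20 (when the transaction closes) are 2023-08-26 and 2023-09-10 respectively; 2023-08-28 falls inside that range.
Step 2 — must wait 7 days from 2023-09-28 (end of the 31-day comment period, which began when Form R-1 is filed on 2023-08-28), so not before 2023-10-05; done 2023-10-15, after the minimum wait.
Step 3 — 19 and 49 days from 2023-10-15 (when the investor circular is published) are 2023-11-03 and 2023-12-03 respectively; 2023-10-30 is 4 days too early.

Step 3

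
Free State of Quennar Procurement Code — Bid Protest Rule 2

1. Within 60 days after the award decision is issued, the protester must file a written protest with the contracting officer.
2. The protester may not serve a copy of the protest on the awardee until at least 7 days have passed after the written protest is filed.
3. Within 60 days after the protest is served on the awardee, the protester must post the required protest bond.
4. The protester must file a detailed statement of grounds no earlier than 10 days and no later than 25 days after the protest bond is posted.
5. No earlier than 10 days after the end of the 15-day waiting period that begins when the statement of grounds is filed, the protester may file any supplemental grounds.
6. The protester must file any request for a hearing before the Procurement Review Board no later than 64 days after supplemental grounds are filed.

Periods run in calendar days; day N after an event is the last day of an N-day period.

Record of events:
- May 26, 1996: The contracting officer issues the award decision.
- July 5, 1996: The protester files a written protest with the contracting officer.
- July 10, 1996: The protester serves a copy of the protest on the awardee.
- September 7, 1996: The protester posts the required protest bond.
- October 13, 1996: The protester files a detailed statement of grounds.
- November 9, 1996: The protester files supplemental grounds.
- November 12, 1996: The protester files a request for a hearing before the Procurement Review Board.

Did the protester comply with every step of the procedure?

No

Step 1: 60 days after May 26, 1996 (when the award decision is issued) is July 25, 1996; done July 5, 1996 — timely.
Step 2: the earliest permitted date is 7 days after July 5, 1996 (when the written protest is filed), i.e. July 12, 1996; done July 10, 1996 — 2 days too early.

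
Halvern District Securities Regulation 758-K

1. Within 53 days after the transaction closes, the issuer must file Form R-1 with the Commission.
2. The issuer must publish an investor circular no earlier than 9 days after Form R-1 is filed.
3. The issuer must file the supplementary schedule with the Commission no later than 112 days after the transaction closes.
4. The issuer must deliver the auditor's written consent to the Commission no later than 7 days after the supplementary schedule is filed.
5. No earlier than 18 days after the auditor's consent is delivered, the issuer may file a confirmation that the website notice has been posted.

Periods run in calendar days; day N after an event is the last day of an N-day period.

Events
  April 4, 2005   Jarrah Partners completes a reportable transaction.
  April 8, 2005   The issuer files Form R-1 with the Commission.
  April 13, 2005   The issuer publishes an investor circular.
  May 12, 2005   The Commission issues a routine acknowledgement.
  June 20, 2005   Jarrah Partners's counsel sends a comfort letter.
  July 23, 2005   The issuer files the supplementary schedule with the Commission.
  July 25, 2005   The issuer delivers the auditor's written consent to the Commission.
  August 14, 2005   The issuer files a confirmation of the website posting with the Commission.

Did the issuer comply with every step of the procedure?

(1) due by April 4, 2005 + 53 days = May 27, 2005; done April 8, 2005 — timely.
(2) permitted from April 8, 2005 + 9 days = April 17, 2005 onward; acted on April 13, 2005, 4 days prematurely.
The analysis stops there.

No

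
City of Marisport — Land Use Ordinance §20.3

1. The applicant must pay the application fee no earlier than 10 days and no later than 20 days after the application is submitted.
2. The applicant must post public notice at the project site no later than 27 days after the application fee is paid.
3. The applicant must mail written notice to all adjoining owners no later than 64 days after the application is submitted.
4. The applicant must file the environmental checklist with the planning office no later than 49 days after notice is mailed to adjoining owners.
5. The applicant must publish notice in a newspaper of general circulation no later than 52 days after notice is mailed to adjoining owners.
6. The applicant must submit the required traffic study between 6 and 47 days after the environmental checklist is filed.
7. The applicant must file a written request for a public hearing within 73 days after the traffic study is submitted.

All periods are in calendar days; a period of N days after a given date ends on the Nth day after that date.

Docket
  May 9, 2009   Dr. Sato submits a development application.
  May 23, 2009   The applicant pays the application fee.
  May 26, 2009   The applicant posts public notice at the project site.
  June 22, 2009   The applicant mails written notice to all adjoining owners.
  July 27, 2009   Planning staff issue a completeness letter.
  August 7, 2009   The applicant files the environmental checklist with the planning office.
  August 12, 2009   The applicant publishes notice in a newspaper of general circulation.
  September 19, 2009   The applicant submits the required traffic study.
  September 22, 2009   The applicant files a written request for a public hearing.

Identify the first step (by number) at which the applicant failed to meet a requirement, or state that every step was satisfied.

Step 1 — 10 and 20 days from May 9, 2009 (when the application is submitted) are May 19, 2009 and May 29, 2009 respectively; done May 23, 2009 — within the window.
Step 2 — counting 27 days from May 23, 2009 (when the application fee is paid) gives a deadline of June 19, 2009; May 26, 2009 is within that limit.
Step 3 — counting 64 days from May 9, 2009 (when the application is submitted) gives a deadline of July 12, 2009; done June 22, 2009 — timely.
Step 4 — counting 49 days from June 22, 2009 (when notice is mailed to adjoining owners) gives a deadline of August 10, 2009; done August 7, 2009 — timely.
Step 5 — counting 52 days from June 22, 2009 (when notice is mailed to adjoining owners) gives a deadline of August 13, 2009; completed August 12, 2009, before the deadline.
Step 6 — 6 and 47 days from August 7, 2009 (when the environmental checklist is filed) are August 13, 2009 and September 23, 2009 respectively; September 19, 2009 falls inside that range.
Step 7 — counting 73 days from September 19, 2009 (when the traffic study is submitted) gives a deadline of December 1, 2009; September 22, 2009 is within that limit.

None — every step was satisfied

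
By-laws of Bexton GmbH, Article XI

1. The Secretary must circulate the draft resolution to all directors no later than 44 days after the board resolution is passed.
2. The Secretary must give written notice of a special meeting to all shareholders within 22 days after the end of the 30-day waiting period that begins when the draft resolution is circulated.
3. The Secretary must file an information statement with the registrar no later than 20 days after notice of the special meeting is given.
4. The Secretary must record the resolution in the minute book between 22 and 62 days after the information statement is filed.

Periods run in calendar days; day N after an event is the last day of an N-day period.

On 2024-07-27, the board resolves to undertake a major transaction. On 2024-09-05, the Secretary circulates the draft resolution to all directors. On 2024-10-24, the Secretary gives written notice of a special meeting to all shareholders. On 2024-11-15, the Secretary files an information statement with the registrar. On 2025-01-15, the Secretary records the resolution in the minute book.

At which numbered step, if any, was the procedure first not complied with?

Step 1 — counting 44 days from 2024-07-27 (when the board resolution is passed) gives a deadline of 2024-09-09; completed 2024-09-05, before the deadline.
Step 2 — counting 22 days from 2024-10-05 (end of the 30-day waiting period, which began when the draft resolution is circulated on 2024-09-05) gives a deadline of 2024-10-27; done 2024-10-24 — timely.
Step 3 — counting 20 days from 2024-10-24 (when notice of the special meeting is given) gives a deadline of 2024-11-13; done 2024-11-15 — 2 days late.
No need to go further; step 3 was not satisfied.

Step 3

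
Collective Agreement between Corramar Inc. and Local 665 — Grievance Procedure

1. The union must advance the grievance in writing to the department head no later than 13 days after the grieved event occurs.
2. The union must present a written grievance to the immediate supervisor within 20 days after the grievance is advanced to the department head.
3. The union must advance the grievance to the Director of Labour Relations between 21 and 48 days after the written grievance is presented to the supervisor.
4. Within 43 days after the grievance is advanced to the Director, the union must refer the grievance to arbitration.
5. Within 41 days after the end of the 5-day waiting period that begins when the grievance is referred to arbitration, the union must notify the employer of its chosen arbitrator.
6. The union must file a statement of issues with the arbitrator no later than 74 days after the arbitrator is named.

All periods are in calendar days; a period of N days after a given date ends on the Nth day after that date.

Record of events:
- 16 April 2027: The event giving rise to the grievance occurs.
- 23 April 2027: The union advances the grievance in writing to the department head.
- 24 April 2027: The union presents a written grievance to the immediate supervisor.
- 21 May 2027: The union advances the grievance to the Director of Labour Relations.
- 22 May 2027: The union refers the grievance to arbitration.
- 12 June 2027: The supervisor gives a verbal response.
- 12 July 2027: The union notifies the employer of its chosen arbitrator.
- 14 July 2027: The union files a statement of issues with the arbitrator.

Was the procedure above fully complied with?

(1) due by 16 April 2027 + 13 days = 29 April 2027; 23 April 2027 is within that limit.
(2) due by 23 April 2027 + 20 days = 13 May 2027; 24 April 2027 is within that limit.
(3) the permitted window runs from 24 April 2027 + 21 = 15 May 2027 to 24 April 2027 + 48 = 11 June 2027; done 21 May 2027 — within the window.
(4) due by 21 May 2027 + 43 days = 3 July 2027; completed 22 May 2027, before the deadline.
(5) due by 27 May 2027 + 41 days = 7 July 2027; done 12 July 2027 — 5 days late.
The procedure was therefore not followed at step 5.

No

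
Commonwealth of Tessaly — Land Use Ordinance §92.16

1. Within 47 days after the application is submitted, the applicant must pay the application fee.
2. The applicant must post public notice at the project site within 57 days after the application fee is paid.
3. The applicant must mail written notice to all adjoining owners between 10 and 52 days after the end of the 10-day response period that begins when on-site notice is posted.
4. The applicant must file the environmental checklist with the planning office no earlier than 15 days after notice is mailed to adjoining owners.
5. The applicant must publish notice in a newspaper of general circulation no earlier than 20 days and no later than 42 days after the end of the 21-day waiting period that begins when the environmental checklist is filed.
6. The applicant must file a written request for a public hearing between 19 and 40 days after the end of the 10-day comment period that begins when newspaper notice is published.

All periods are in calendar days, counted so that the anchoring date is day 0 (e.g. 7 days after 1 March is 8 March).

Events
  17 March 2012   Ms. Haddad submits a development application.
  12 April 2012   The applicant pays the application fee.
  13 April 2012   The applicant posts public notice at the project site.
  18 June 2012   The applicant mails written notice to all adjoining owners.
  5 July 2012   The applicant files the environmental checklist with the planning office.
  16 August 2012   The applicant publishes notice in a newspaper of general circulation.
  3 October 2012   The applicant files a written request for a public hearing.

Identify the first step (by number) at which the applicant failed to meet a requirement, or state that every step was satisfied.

Step 1: 47 days after 17 March 2012 (when the application is submitted) is 3 May 2012; done 12 April 2012 — timely.
Step 2: 57 days after 12 April 2012 (when the application fee is paid) is 8 June 2012; done 13 April 2012 — timely.
Step 3: the window is 10–52 days after 23 April 2012 (end of the 10-day response period, which began when on-site notice is posted on 13 April 2012), so 3 May 2012 through 14 June 2012; done 18 June 2012 — 4 days after the window closed.

Step 3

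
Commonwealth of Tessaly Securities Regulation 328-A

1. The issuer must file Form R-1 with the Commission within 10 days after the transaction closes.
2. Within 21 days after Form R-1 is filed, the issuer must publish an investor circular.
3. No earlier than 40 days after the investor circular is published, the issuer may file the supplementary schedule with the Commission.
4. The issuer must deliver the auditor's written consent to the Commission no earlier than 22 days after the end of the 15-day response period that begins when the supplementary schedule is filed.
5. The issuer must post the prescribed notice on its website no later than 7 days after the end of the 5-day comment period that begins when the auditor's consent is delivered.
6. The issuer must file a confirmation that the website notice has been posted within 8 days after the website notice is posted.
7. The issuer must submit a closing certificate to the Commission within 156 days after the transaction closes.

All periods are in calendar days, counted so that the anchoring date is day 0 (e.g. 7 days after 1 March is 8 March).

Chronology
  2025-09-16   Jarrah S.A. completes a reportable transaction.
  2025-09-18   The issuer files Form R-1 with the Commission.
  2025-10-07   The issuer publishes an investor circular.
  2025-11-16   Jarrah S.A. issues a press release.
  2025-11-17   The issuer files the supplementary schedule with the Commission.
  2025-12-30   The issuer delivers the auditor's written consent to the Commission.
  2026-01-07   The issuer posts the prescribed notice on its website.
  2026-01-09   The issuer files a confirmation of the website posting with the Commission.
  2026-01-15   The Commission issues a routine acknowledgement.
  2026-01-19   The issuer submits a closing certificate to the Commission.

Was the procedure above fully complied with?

(1) due by 2025-09-16 + 10 days = 2025-09-26; done 2025-09-18 — timely.
(2) due by 2025-09-18 + 21 days = 2025-10-09; completed 2025-10-07, before the deadline.
(3) permitted from 2025-10-07 + 40 days = 2025-11-16 onward; done 2025-11-17, after the minimum wait.
(4) permitted from 2025-12-02 + 22 days = 2025-12-24 onward; 2025-12-30 is on or after that date.
(5) due by 2026-01-04 + 7 days = 2026-01-11; 2026-01-07 is within that limit.
(6) due by 2026-01-07 + 8 days = 2026-01-15; 2026-01-09 is within that limit.
(7) due by 2025-09-16 + 156 days = 2026-02-19; completed 2026-01-19, before the deadline.

Yes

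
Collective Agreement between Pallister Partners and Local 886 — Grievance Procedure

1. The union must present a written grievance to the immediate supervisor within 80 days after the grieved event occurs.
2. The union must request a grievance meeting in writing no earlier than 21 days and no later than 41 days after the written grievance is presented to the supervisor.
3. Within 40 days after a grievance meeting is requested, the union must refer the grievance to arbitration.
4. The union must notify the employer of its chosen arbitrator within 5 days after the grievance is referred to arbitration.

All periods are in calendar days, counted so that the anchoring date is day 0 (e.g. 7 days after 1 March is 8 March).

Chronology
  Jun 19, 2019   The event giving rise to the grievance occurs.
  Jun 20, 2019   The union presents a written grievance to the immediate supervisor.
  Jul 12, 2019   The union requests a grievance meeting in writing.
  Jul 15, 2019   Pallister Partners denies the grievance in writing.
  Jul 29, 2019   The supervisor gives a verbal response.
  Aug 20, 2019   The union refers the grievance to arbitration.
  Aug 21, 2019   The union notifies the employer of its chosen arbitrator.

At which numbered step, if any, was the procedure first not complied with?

(1) due by Jun 19, 2019 + 80 days = Sep 7, 2019; Jun 20, 2019 is within that limit.
(2) the permitted window runs from Jun 20, 2019 + 21 = Jul 11, 2019 to Jun 20, 2019 + 41 = Jul 31, 2019; Jul 12, 2019 falls inside that range.
(3) due by Jul 12, 2019 + 40 days = Aug 21, 2019; done Aug 20, 2019 — timely.
(4) due by Aug 20, 2019 + 5 days = Aug 25, 2019; completed Aug 21, 2019, before the deadline.

None — every step was satisfied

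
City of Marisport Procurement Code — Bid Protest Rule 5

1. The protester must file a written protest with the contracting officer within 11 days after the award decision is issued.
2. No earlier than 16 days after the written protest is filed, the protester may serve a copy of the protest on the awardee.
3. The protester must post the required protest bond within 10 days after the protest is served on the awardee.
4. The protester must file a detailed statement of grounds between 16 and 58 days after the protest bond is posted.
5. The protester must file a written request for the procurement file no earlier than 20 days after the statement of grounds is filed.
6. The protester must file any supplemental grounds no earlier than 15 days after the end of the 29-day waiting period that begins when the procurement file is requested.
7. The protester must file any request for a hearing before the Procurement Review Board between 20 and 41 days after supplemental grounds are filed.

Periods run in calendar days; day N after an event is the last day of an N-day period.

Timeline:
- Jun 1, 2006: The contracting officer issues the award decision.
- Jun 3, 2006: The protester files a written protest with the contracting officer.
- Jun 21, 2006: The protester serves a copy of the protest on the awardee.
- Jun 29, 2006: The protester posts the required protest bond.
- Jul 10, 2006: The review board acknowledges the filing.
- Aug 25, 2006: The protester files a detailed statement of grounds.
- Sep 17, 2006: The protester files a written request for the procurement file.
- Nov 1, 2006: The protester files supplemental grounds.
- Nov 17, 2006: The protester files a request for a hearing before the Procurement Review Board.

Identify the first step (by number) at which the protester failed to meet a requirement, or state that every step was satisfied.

Step 7

Step 1 — counting 11 days from Jun 1, 2006 (when the award decision is issued) gives a deadline of Jun 12, 2006; completed Jun 3, 2006, before the deadline.
Step 2 — must wait 16 days from Jun 3, 2006 (when the written protest is filed), so not before Jun 19, 2006; Jun 21, 2006 is on or after that date.
Step 3 — counting 10 days from Jun 21, 2006 (when the protest is served on the awardee) gives a deadline of Jul 1, 2006; completed Jun 29, 2006, before the deadline.
Step 4 — 16 and 58 days from Jun 29, 2006 (when the protest bond is posted) are Jul 15, 2006 and Aug 26, 2006 respectively; Aug 25, 2006 falls inside that range.
Step 5 — must wait 20 days from Aug 25, 2006 (when the statement of grounds is filed), so not before Sep 14, 2006; done Sep 17, 2006, after the minimum wait.
Step 6 — must wait 15 days from Oct 16, 2006 (end of the 29-day waiting period, which began when the procurement file is requested on Sep 17, 2006), so not before Oct 31, 2006; Nov 1, 2006 is on or after that date.
Step 7 — 20 and 41 days from Nov 1, 2006 (when supplemental grounds are filed) are Nov 21, 2006 and Dec 12, 2006 respectively; Nov 17, 2006 is 4 days too early.
That is the first point of non-compliance.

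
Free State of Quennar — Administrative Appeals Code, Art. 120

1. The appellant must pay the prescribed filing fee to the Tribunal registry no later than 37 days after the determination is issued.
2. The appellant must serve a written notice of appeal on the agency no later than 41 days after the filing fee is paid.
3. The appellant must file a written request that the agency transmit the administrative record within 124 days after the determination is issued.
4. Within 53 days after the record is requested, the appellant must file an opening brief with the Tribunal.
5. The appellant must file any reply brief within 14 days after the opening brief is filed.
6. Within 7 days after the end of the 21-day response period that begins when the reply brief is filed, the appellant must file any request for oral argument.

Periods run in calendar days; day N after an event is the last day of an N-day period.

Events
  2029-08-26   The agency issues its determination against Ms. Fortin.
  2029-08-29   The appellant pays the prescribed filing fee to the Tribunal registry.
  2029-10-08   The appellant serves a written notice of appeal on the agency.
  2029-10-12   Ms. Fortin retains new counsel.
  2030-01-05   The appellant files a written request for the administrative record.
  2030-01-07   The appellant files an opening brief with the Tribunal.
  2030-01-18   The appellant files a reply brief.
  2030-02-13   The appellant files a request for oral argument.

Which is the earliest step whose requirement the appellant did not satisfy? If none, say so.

Step 1: 37 days after 2029-08-26 (when the determination is issued) is 2029-10-02; done 2029-08-29 — timely.
Step 2: 41 days after 2029-08-29 (when the filing fee is paid) is 2029-10-09; 2029-10-08 is within that limit.
Step 3: 124 days after 2029-08-26 (when the determination is issued) is 2029-12-28; done 2030-01-05 — 8 days late.
That is the first point of non-compliance.

Step 3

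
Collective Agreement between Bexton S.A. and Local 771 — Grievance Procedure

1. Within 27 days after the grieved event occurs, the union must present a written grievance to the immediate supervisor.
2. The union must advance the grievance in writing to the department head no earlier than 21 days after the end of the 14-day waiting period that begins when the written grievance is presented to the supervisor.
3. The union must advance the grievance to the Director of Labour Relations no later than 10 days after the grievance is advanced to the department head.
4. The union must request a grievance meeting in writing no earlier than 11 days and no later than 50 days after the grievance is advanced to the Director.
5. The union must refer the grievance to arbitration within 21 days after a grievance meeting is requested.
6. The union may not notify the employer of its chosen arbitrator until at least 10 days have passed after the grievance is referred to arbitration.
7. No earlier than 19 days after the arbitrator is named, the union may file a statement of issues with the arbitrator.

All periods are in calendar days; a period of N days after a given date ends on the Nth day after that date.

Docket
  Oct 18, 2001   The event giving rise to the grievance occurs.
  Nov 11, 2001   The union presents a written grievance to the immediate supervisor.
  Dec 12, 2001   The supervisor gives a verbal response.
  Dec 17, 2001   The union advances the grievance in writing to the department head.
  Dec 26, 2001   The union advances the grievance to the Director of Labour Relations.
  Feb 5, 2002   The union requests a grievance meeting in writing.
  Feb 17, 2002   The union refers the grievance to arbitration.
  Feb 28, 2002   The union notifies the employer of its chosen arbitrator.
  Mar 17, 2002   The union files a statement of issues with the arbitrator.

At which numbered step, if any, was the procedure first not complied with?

Step 7

Step 1 — counting 27 days from Oct 18, 2001 (when the grieved event occurs) gives a deadline of Nov 14, 2001; Nov 11, 2001 is within that limit.
Step 2 — must wait 21 days from Nov 25, 2001 (end of the 14-day waiting period, which began when the written grievance is presented to the supervisor on Nov 11, 2001), so not before Dec 16, 2001; done Dec 17, 2001, after the minimum wait.
Step 3 — counting 10 days from Dec 17, 2001 (when the grievance is advanced to the department head) gives a deadline of Dec 27, 2001; done Dec 26, 2001 — timely.
Step 4 — 11 and 50 days from Dec 26, 2001 (when the grievance is advanced to the Director) are Jan 6, 2002 and Feb 14, 2002 respectively; done Feb 5, 2002, which is between those dates.
Step 5 — counting 21 days from Feb 5, 2002 (when a grievance meeting is requested) gives a deadline of Feb 26, 2002; Feb 17, 2002 is within that limit.
Step 6 — must wait 10 days from Feb 17, 2002 (when the grievance is referred to arbitration), so not before Feb 27, 2002; done Feb 28, 2002, after the minimum wait.
Step 7 — must wait 19 days from Feb 28, 2002 (when the arbitrator is named), so not before Mar 19, 2002; done Mar 17, 2002 — 2 days too early.
That is the first point of non-compliance.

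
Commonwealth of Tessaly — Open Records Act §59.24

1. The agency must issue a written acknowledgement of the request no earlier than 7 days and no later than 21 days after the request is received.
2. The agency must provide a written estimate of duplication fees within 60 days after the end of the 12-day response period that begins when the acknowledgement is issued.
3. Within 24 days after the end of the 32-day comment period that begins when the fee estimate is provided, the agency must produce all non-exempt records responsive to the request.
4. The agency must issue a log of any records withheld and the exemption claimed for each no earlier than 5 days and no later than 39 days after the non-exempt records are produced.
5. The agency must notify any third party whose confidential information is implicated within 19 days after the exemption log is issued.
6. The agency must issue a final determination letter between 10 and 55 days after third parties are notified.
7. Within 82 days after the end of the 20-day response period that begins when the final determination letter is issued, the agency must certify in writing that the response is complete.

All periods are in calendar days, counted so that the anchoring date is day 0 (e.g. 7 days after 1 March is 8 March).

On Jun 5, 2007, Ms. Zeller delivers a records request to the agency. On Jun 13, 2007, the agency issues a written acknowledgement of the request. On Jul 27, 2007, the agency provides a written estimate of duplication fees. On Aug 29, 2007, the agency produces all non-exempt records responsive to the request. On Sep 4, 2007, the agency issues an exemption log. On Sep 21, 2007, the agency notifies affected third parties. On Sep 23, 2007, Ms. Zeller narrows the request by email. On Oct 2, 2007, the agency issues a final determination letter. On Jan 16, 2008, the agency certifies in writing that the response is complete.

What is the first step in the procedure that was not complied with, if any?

Step 7

Step 1 — 7 and 21 days from Jun 5, 2007 (when the request is received) are Jun 12, 2007 and Jun 26, 2007 respectively; done Jun 13, 2007, which is between those dates.
Step 2 — counting 60 days from Jun 25, 2007 (end of the 12-day response period, which began when the acknowledgement is issued on Jun 13, 2007) gives a deadline of Aug 24, 2007; completed Jul 27, 2007, before the deadline.
Step 3 — counting 24 days from Aug 28, 2007 (end of the 32-day comment period, which began when the fee estimate is provided on Jul 27, 2007) gives a deadline of Sep 21, 2007; completed Aug 29, 2007, before the deadline.
Step 4 — 5 and 39 days from Aug 29, 2007 (when the non-exempt records are produced) are Sep 3, 2007 and Oct 7, 2007 respectively; Sep 4, 2007 falls inside that range.
Step 5 — counting 19 days from Sep 4, 2007 (when the exemption log is issued) gives a deadline of Sep 23, 2007; completed Sep 21, 2007, before the deadline.
Step 6 — 10 and 55 days from Sep 21, 2007 (when third parties are notified) are Oct 1, 2007 and Nov 15, 2007 respectively; Oct 2, 2007 falls inside that range.
Step 7 — counting 82 days from Oct 22, 2007 (end of the 20-day response period, which began when the final determination letter is issued on Oct 2, 2007) gives a deadline of Jan 12, 2008; not done until Jan 16, 2008, 4 days after the deadline.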